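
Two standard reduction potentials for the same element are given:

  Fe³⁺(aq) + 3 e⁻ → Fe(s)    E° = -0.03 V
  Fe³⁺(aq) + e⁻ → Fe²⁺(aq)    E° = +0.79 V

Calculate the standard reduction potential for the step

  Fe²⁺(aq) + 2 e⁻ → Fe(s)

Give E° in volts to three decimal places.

-0.440 V

Sequential free energies add, so n₃E°₃ = n₁E°₁ + n₂E°₂.
With n₃ = 3, and the known step contributing 1×(+0.79) V, the unknown satisfies 2·E° = 3×(-0.03) − 1×(+0.79) = -0.880.
E° = -0.880 / 2 = -0.440 V.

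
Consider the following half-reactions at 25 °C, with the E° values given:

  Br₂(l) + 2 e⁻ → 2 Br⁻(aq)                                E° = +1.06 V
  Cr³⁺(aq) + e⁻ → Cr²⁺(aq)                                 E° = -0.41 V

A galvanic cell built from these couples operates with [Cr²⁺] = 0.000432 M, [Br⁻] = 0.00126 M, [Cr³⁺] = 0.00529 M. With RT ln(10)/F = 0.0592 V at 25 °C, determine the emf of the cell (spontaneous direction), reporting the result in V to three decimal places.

Br₂/Br⁻ is the cathode (higher E°), Cr³⁺/Cr²⁺ the anode: E°cell = +1.06 − (-0.41) = +1.47 V, n = 2.
Overall: Br₂(l) + 2 Cr²⁺(aq) → 2 Br⁻(aq) + 2 Cr³⁺(aq)
Q = [Br⁻]^2·[Cr³⁺]^2 / ([Cr²⁺]^2); log Q = -3.623.
E = E° − (0.0592/n) log Q = +1.47 − (0.0592/2)(-3.623) = +1.577 V.

+1.577 V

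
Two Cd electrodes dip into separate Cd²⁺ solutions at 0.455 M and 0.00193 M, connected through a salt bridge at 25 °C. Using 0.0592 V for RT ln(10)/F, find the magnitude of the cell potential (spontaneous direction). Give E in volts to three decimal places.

For a concentration cell E°cell = 0. The 0.455 M side is the cathode (reduction is favoured where [Cd²⁺] is higher).
With n = 2, E = −(0.0592/2) log([Cd²⁺]ₐₙ/[Cd²⁺]꜀ₐₜ) = −(0.0592/2) log(0.00193/0.455) = −(0.0592/2)(-2.372) = +0.070 V.

+0.070 V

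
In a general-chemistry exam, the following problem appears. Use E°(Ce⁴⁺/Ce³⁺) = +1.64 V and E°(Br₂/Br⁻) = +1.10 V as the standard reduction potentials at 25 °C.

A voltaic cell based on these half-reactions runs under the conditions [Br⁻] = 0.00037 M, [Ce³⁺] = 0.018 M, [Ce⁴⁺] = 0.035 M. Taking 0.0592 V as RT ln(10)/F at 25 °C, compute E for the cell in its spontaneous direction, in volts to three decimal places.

+0.354 V

Ce⁴⁺/Ce³⁺ is the cathode (higher E°), Br₂/Br⁻ the anode: E°cell = +1.64 − (+1.10) = +0.54 V, n = 2.
Overall: 2 Ce⁴⁺(aq) + 2 Br⁻(aq) → 2 Ce³⁺(aq) + Br₂(l)
Q = [Ce³⁺]^2 / ([Ce⁴⁺]^2·[Br⁻]^2); log Q = 6.286.
E = E° − (0.0592/n) log Q = +0.54 − (0.0592/2)(6.286) = +0.354 V.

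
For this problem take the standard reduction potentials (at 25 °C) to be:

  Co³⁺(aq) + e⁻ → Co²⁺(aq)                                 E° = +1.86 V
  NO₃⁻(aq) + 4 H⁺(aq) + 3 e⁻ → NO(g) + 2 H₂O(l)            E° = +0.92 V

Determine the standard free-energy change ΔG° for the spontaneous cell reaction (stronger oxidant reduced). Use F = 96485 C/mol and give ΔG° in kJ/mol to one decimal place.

-272.1 kJ/mol

Co³⁺/Co²⁺ (E° = +1.86 V) is the cathode; NO₃⁻/NO (E° = +0.92 V) is the anode, so E°cell = +0.94 V.
Balancing electrons gives n = 3 (lcm of 1 and 3).
ΔG° = −nFE° = −(3)(96485)(+0.94) = -272,088 J = -272.1 kJ/mol.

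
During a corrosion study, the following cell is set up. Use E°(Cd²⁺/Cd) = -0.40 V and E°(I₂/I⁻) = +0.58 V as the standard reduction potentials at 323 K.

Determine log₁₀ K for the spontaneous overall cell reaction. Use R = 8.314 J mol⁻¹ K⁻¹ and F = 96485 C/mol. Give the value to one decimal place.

30.6

Cathode: I₂/I⁻; anode: Cd²⁺/Cd. E°cell = (+0.58) − (-0.40) = +0.98 V, with n = 2.
ΔG° = −nFE° = −RT ln K, so ln K = nFE°/(RT) = (2)(96485)(+0.98) / ((8.314)(323)) = 70.421.
log₁₀ K = 70.421 / ln 10 = 30.6.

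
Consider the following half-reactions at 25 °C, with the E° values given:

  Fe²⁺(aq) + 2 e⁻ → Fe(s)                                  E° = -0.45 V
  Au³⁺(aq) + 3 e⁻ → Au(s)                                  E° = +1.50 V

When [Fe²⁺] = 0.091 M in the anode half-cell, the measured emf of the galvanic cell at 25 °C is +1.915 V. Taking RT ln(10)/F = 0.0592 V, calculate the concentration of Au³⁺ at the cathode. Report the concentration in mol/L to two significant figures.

0.00046 M

Au³⁺/Au is the cathode, Fe²⁺/Fe the anode: E°cell = +1.95 V, n = 6.
Overall reaction: 2 Au³⁺(aq) + 3 Fe(s) → 2 Au(s) + 3 Fe²⁺(aq); Q = [Fe²⁺]^3/[Au³⁺]^2.
From E = E° − (0.0592/n) log Q: log Q = (E° − E)·n/0.0592 = (+1.95 − (+1.915))·6/0.0592 = 3.5473.
So 2·log[Au³⁺] = 3·log(0.091) − log Q = -3.1229 − (3.5473) = -6.6702; log[Au³⁺] = -6.6702 / 2 = -3.3351; [Au³⁺] = 10^(-3.3351) ≈ 0.00046 M.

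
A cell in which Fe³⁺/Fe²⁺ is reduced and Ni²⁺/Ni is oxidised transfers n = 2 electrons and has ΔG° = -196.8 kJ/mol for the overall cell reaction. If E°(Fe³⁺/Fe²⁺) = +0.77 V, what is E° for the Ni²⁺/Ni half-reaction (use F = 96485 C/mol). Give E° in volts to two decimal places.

-0.25 V

E°cell = −ΔG°/(nF) = −(-196.8×10³)/((2)(96485)) = +1.020 V.
Since Fe³⁺/Fe²⁺ is the cathode and Ni²⁺/Ni the anode, E°cell = E°(Fe³⁺/Fe²⁺) − E°(Ni²⁺/Ni).
So E°(Ni²⁺/Ni) = E°(Fe³⁺/Fe²⁺) − E°cell = (+0.77) − (+1.020) = -0.25 V.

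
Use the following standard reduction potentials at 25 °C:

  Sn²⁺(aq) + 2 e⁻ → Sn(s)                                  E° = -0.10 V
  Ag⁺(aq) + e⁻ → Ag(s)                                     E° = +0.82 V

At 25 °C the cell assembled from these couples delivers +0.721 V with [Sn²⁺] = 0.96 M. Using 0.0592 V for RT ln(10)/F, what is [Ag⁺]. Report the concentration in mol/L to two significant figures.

Ag⁺/Ag is the cathode, Sn²⁺/Sn the anode: E°cell = +0.92 V, n = 2.
Overall reaction: 2 Ag⁺(aq) + Sn(s) → 2 Ag(s) + Sn²⁺(aq); Q = [Sn²⁺]^1/[Ag⁺]^2.
From E = E° − (0.0592/n) log Q: log Q = (E° − E)·n/0.0592 = (+0.92 − (+0.721))·2/0.0592 = 6.7230.
So 2·log[Ag⁺] = 1·log(0.96) − log Q = -0.0177 − (6.7230) = -6.7407; log[Ag⁺] = -6.7407 / 2 = -3.3704; [Ag⁺] = 10^(-3.3704) ≈ 0.00043 M.

0.00043 M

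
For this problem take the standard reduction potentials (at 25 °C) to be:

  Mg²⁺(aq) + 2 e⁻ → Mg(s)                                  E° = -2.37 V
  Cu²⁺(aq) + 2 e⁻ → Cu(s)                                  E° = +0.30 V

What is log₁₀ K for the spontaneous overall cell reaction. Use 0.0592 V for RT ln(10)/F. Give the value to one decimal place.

Cathode: Cu²⁺/Cu; anode: Mg²⁺/Mg. E°cell = +2.67 V, n = 2.
log K = nE°cell / 0.0592 = (2)(+2.67) / 0.0592 = 90.2.

90.2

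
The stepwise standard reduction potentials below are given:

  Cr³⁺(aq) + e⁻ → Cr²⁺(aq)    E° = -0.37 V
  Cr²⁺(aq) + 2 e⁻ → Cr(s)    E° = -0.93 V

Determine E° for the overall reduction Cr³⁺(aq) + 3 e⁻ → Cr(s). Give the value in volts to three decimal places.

Standard free energies of sequential steps add: ΔG°₃ = ΔG°₁ + ΔG°₂, so n₃E°₃ = n₁E°₁ + n₂E°₂.
E°₃ = (1×-0.37 + 2×-0.93) / 3 = (-2.230) / 3 = -0.743 V.
Simply averaging or adding the two E° values would be wrong; the electron-weighted sum is required.

-0.743 V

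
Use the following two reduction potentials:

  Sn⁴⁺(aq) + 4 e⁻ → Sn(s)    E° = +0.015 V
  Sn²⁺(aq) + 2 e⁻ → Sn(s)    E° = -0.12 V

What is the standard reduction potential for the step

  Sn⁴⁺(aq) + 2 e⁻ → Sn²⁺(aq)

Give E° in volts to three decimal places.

Sequential free energies add, so n₃E°₃ = n₁E°₁ + n₂E°₂.
With n₃ = 4, and the known step contributing 2×(-0.12) V, the unknown satisfies 2·E° = 4×(+0.015) − 2×(-0.12) = +0.300.
E° = +0.300 / 2 = +0.150 V.

+0.150 V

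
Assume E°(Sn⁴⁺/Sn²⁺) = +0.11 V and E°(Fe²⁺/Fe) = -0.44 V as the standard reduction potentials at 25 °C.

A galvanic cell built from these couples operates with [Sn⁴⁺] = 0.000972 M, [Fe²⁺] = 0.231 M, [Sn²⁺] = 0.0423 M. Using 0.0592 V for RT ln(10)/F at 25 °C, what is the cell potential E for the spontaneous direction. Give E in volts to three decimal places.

Sn⁴⁺/Sn²⁺ is the cathode (higher E°), Fe²⁺/Fe the anode: E°cell = +0.11 − (-0.44) = +0.55 V, n = 2.
Overall: Sn⁴⁺(aq) + Fe(s) → Sn²⁺(aq) + Fe²⁺(aq)
Q = [Sn²⁺]·[Fe²⁺] / ([Sn⁴⁺]); log Q = 1.002.
E = E° − (0.0592/n) log Q = +0.55 − (0.0592/2)(1.002) = +0.520 V.

+0.520 V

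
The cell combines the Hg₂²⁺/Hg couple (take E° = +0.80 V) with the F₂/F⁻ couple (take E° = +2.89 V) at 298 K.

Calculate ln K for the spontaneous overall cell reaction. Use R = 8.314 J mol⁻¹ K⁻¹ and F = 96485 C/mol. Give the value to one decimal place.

Cathode: F₂/F⁻; anode: Hg₂²⁺/Hg. E°cell = (+2.89) − (+0.80) = +2.09 V, with n = 2.
ΔG° = −nFE° = −RT ln K, so ln K = nFE°/(RT) = (2)(96485)(+2.09) / ((8.314)(298)) = 162.783.

162.8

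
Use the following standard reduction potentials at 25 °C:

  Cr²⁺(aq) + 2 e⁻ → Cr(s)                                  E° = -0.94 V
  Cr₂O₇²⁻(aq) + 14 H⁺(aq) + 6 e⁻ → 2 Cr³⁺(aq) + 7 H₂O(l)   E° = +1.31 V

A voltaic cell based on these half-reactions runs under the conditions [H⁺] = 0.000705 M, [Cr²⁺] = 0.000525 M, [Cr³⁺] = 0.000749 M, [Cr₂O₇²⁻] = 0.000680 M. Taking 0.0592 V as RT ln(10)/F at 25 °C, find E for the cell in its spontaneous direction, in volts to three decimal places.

+1.942 V

Cr₂O₇²⁻/Cr³⁺ is the cathode (higher E°), Cr²⁺/Cr the anode: E°cell = +1.31 − (-0.94) = +2.25 V, n = 6.
Overall: Cr₂O₇²⁻(aq) + 14 H⁺(aq) + 3 Cr(s) → 2 Cr³⁺(aq) + 7 H₂O(l) + 3 Cr²⁺(aq)
Q = [Cr³⁺]^2·[Cr²⁺]^3 / ([Cr₂O₇²⁻]·[H⁺]^14); log Q = 31.202.
E = E° − (0.0592/n) log Q = +2.25 − (0.0592/6)(31.202) = +1.942 V.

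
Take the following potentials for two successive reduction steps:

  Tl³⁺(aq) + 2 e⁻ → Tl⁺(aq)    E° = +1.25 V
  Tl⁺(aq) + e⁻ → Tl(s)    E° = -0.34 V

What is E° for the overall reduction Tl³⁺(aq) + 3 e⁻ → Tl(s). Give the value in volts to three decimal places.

Standard free energies of sequential steps add: ΔG°₃ = ΔG°₁ + ΔG°₂, so n₃E°₃ = n₁E°₁ + n₂E°₂.
E°₃ = (2×+1.25 + 1×-0.34) / 3 = (+2.160) / 3 = +0.720 V.

+0.720 V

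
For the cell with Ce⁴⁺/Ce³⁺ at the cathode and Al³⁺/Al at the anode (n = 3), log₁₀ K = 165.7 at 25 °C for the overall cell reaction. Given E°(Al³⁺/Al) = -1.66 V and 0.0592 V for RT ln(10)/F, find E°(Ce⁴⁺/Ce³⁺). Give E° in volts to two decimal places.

E°cell = (0.0592/n)·log K = (0.0592/3)(165.7) = +3.270 V.
Since Ce⁴⁺/Ce³⁺ is the cathode and Al³⁺/Al the anode, E°cell = E°(Ce⁴⁺/Ce³⁺) − E°(Al³⁺/Al).
So E°(Ce⁴⁺/Ce³⁺) = E°cell + E°(Al³⁺/Al) = +3.270 + (-1.66) = +1.61 V.

+1.61 V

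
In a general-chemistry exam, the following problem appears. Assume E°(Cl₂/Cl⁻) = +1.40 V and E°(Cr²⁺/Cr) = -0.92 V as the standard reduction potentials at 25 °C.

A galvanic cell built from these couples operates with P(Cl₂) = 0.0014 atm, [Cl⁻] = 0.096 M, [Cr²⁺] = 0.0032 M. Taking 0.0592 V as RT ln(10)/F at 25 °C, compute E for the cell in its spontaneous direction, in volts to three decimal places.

+2.370 V

Cl₂/Cl⁻ is the cathode (higher E°), Cr²⁺/Cr the anode: E°cell = +1.40 − (-0.92) = +2.32 V, n = 2.
Overall: Cl₂(g) + Cr(s) → 2 Cl⁻(aq) + Cr²⁺(aq)
Q = [Cl⁻]^2·[Cr²⁺] / (P(Cl₂)); log Q = -1.676.
E = E° − (0.0592/n) log Q = +2.32 − (0.0592/2)(-1.676) = +2.370 V.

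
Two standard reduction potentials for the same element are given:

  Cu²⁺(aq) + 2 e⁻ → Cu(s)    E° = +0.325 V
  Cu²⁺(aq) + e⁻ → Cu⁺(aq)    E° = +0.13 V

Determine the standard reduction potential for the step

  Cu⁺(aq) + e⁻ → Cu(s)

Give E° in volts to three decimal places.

+0.520 V

Sequential free energies add, so n₃E°₃ = n₁E°₁ + n₂E°₂.
With n₃ = 2, and the known step contributing 1×(+0.13) V, the unknown satisfies 1·E° = 2×(+0.325) − 1×(+0.13) = +0.520.
E° = +0.520 / 1 = +0.520 V.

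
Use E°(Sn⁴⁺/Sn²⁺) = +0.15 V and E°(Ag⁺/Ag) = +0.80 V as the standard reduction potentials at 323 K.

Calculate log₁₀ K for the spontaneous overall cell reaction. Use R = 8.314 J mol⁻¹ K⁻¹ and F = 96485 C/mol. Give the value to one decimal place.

Cathode: Ag⁺/Ag; anode: Sn⁴⁺/Sn²⁺. E°cell = (+0.80) − (+0.15) = +0.65 V, with n = 2.
ΔG° = −nFE° = −RT ln K, so ln K = nFE°/(RT) = (2)(96485)(+0.65) / ((8.314)(323)) = 46.708.
log₁₀ K = 46.708 / ln 10 = 20.3.

20.3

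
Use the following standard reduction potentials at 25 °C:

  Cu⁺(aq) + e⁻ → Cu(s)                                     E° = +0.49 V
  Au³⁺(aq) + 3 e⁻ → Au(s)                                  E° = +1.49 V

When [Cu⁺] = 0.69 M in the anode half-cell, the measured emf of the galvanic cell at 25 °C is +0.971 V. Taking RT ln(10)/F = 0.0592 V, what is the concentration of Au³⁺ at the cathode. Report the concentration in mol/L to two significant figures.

0.011 M

Au³⁺/Au is the cathode, Cu⁺/Cu the anode: E°cell = +1.00 V, n = 3.
Overall reaction: Au³⁺(aq) + 3 Cu(s) → Au(s) + 3 Cu⁺(aq); Q = [Cu⁺]^3/[Au³⁺]^1.
From E = E° − (0.0592/n) log Q: log Q = (E° − E)·n/0.0592 = (+1.00 − (+0.971))·3/0.0592 = 1.4696.
So 1·log[Au³⁺] = 3·log(0.69) − log Q = -0.4835 − (1.4696) = -1.9531; [Au³⁺] = 10^(-1.9531) ≈ 0.011 M.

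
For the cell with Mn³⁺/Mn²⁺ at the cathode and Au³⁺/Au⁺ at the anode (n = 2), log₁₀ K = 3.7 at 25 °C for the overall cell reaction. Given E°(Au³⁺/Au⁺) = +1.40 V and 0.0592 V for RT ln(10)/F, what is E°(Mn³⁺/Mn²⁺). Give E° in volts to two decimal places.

+1.51 V

E°cell = (0.0592/n)·log K = (0.0592/2)(3.7) = +0.110 V.
Since Mn³⁺/Mn²⁺ is the cathode and Au³⁺/Au⁺ the anode, E°cell = E°(Mn³⁺/Mn²⁺) − E°(Au³⁺/Au⁺).
So E°(Mn³⁺/Mn²⁺) = E°cell + E°(Au³⁺/Au⁺) = +0.110 + (+1.40) = +1.51 V.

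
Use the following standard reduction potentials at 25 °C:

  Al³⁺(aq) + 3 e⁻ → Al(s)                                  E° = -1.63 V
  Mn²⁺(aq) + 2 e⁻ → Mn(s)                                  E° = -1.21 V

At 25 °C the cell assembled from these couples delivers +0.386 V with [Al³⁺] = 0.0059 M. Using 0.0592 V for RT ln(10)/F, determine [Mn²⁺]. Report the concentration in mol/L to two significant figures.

Mn²⁺/Mn is the cathode, Al³⁺/Al the anode: E°cell = +0.42 V, n = 6.
Overall reaction: 3 Mn²⁺(aq) + 2 Al(s) → 3 Mn(s) + 2 Al³⁺(aq); Q = [Al³⁺]^2/[Mn²⁺]^3.
From E = E° − (0.0592/n) log Q: log Q = (E° − E)·n/0.0592 = (+0.42 − (+0.386))·6/0.0592 = 3.4459.
So 3·log[Mn²⁺] = 2·log(0.0059) − log Q = -4.4583 − (3.4459) = -7.9042; log[Mn²⁺] = -7.9042 / 3 = -2.6347; [Mn²⁺] = 10^(-2.6347) ≈ 0.0023 M.

0.0023 M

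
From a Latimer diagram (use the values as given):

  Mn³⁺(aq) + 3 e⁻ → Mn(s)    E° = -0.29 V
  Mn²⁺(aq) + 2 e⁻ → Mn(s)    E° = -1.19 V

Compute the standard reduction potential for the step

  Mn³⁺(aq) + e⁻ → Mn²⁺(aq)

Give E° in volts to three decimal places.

+1.510 V

Sequential free energies add, so n₃E°₃ = n₁E°₁ + n₂E°₂.
With n₃ = 3, and the known step contributing 2×(-1.19) V, the unknown satisfies 1·E° = 3×(-0.29) − 2×(-1.19) = +1.510.
E° = +1.510 / 1 = +1.510 V.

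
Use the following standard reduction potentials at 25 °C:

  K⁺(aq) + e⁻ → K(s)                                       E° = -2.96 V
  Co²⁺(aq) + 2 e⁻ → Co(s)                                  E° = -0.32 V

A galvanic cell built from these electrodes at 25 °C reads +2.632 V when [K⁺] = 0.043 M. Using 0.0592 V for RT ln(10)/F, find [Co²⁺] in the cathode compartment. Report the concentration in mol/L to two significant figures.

Co²⁺/Co is the cathode, K⁺/K the anode: E°cell = +2.64 V, n = 2.
Overall reaction: Co²⁺(aq) + 2 K(s) → Co(s) + 2 K⁺(aq); Q = [K⁺]^2/[Co²⁺]^1.
From E = E° − (0.0592/n) log Q: log Q = (E° − E)·n/0.0592 = (+2.64 − (+2.632))·2/0.0592 = 0.2703.
So 1·log[Co²⁺] = 2·log(0.043) − log Q = -2.7331 − (0.2703) = -3.0034; [Co²⁺] = 10^(-3.0034) ≈ 0.00099 M.

0.00099 M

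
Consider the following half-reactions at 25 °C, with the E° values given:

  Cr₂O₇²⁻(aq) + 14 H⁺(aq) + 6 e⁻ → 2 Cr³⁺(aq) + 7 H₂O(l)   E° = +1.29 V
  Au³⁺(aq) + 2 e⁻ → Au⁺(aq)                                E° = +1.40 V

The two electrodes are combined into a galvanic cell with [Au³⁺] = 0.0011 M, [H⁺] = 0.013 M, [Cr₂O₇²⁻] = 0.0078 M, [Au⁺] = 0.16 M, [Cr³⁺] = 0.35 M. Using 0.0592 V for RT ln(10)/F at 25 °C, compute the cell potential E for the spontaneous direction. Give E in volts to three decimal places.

+0.318 V

Au³⁺/Au⁺ is the cathode (higher E°), Cr₂O₇²⁻/Cr³⁺ the anode: E°cell = +1.40 − (+1.29) = +0.11 V, n = 6.
Overall: 3 Au³⁺(aq) + 2 Cr³⁺(aq) + 7 H₂O(l) → 3 Au⁺(aq) + Cr₂O₇²⁻(aq) + 14 H⁺(aq)
Q = [Au⁺]^3·[Cr₂O₇²⁻]·[H⁺]^14 / ([Au³⁺]^3·[Cr³⁺]^2); log Q = -21.113.
E = E° − (0.0592/n) log Q = +0.11 − (0.0592/6)(-21.113) = +0.318 V.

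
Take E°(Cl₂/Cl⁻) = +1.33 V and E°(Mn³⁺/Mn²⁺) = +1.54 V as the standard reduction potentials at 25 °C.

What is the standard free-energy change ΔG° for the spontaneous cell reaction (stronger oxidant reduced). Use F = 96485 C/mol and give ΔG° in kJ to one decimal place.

Mn³⁺/Mn²⁺ (E° = +1.54 V) is the cathode; Cl₂/Cl⁻ (E° = +1.33 V) is the anode, so E°cell = +0.21 V.
Balancing electrons gives n = 2 (lcm of 1 and 2).
ΔG° = −nFE° = −(2)(96485)(+0.21) = -40,524 J = -40.5 kJ.

-40.5 kJ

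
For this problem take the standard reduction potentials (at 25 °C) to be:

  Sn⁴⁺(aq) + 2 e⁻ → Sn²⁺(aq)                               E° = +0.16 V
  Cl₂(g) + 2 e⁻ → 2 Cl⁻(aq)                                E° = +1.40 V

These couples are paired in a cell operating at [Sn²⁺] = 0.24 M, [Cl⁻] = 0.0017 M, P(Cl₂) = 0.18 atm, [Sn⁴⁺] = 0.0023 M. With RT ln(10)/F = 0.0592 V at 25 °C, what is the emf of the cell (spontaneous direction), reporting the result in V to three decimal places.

Cl₂/Cl⁻ is the cathode (higher E°), Sn⁴⁺/Sn²⁺ the anode: E°cell = +1.40 − (+0.16) = +1.24 V, n = 2.
Overall: Cl₂(g) + Sn²⁺(aq) → 2 Cl⁻(aq) + Sn⁴⁺(aq)
Q = [Cl⁻]^2·[Sn⁴⁺] / (P(Cl₂)·[Sn²⁺]); log Q = -6.813.
E = E° − (0.0592/n) log Q = +1.24 − (0.0592/2)(-6.813) = +1.442 V.

+1.442 V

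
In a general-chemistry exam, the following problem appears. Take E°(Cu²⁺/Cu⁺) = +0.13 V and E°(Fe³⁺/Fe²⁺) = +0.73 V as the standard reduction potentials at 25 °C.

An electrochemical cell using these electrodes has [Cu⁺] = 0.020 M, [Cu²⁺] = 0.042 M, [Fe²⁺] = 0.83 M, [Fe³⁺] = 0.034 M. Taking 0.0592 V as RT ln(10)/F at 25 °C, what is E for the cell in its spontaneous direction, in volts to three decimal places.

+0.499 V

Fe³⁺/Fe²⁺ is the cathode (higher E°), Cu²⁺/Cu⁺ the anode: E°cell = +0.73 − (+0.13) = +0.60 V, n = 1.
Overall: Fe³⁺(aq) + Cu⁺(aq) → Fe²⁺(aq) + Cu²⁺(aq)
Q = [Fe²⁺]·[Cu²⁺] / ([Fe³⁺]·[Cu⁺]); log Q = 1.710.
E = E° − (0.0592/n) log Q = +0.60 − (0.0592/1)(1.710) = +0.499 V.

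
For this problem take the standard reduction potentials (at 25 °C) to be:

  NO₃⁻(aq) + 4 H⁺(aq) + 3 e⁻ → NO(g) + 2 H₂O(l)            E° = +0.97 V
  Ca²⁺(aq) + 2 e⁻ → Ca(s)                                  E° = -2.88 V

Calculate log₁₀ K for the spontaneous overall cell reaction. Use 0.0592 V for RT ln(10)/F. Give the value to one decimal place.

Cathode: NO₃⁻/NO; anode: Ca²⁺/Ca. E°cell = +3.85 V, n = 6.
log K = nE°cell / 0.0592 = (6)(+3.85) / 0.0592 = 390.2.

390.2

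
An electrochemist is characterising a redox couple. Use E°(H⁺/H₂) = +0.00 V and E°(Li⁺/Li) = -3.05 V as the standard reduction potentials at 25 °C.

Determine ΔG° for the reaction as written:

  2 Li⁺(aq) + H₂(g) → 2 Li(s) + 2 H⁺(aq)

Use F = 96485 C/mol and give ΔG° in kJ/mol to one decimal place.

+588.6 kJ/mol

As written, Li⁺/Li is reduced (cathode) and H⁺/H₂ is oxidised (anode), so E°cell = (-3.05) − (+0.00) = -3.05 V.
Balancing electrons gives n = 2.
ΔG° = −nFE° = −(2)(96485)(-3.05) = 588,558 J = +588.6 kJ/mol.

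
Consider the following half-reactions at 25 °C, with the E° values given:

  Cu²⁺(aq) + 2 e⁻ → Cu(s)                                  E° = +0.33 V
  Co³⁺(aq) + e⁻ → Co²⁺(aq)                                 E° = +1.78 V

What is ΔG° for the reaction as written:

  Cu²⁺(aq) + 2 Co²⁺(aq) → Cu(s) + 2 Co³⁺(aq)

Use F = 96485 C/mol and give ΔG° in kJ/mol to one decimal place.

+279.8 kJ/mol

As written, Cu²⁺/Cu is reduced (cathode) and Co³⁺/Co²⁺ is oxidised (anode), so E°cell = (+0.33) − (+1.78) = -1.45 V.
Balancing electrons gives n = 2.
ΔG° = −nFE° = −(2)(96485)(-1.45) = 279,806 J = +279.8 kJ/mol.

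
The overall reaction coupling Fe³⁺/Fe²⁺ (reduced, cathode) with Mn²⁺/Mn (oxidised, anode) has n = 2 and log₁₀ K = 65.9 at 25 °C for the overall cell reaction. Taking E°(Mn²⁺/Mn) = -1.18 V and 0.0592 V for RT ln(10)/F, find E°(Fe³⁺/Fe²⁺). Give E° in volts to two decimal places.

E°cell = (0.0592/n)·log K = (0.0592/2)(65.9) = +1.951 V.
Since Fe³⁺/Fe²⁺ is the cathode and Mn²⁺/Mn the anode, E°cell = E°(Fe³⁺/Fe²⁺) − E°(Mn²⁺/Mn).
So E°(Fe³⁺/Fe²⁺) = E°cell + E°(Mn²⁺/Mn) = +1.951 + (-1.18) = +0.77 V.

+0.77 V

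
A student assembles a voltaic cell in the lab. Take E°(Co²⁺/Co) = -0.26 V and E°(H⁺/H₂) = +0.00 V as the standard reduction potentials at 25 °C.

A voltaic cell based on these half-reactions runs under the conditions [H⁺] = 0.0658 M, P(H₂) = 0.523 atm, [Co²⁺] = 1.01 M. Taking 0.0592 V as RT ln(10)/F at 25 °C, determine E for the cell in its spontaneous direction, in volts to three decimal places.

H⁺/H₂ is the cathode (higher E°), Co²⁺/Co the anode: E°cell = +0.00 − (-0.26) = +0.26 V, n = 2.
Overall: 2 H⁺(aq) + Co(s) → H₂(g) + Co²⁺(aq)
Q = P(H₂)·[Co²⁺] / ([H⁺]^2); log Q = 2.086.
E = E° − (0.0592/n) log Q = +0.26 − (0.0592/2)(2.086) = +0.198 V.

+0.198 V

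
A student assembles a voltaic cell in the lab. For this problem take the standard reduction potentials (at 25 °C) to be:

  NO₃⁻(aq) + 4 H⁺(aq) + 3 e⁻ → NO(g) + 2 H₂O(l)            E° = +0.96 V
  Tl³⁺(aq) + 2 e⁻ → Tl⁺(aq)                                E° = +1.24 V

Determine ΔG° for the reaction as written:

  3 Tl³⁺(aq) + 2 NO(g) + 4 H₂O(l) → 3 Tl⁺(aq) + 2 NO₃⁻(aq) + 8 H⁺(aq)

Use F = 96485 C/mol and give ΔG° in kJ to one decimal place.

As written, Tl³⁺/Tl⁺ is reduced (cathode) and NO₃⁻/NO is oxidised (anode), so E°cell = (+1.24) − (+0.96) = +0.28 V.
Balancing electrons gives n = 6.
ΔG° = −nFE° = −(6)(96485)(+0.28) = -162,095 J = -162.1 kJ.

-162.1 kJ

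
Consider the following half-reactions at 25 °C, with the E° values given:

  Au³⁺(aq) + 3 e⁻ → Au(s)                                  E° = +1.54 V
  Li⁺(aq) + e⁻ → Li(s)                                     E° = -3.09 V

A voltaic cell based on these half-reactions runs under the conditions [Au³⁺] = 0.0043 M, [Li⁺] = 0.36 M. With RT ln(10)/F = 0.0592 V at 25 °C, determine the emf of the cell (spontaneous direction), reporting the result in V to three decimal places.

+4.610 V

Au³⁺/Au is the cathode (higher E°), Li⁺/Li the anode: E°cell = +1.54 − (-3.09) = +4.63 V, n = 3.
Overall: Au³⁺(aq) + 3 Li(s) → Au(s) + 3 Li⁺(aq)
Q = [Li⁺]^3 / ([Au³⁺]); log Q = 1.035.
E = E° − (0.0592/n) log Q = +4.63 − (0.0592/3)(1.035) = +4.610 V.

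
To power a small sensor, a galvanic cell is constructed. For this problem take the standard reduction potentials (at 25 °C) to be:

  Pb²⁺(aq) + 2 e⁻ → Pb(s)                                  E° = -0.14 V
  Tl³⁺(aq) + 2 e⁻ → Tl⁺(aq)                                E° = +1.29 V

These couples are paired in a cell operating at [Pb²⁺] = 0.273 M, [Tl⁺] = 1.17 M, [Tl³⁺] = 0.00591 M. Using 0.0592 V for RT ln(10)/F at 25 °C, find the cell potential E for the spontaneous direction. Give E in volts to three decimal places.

+1.379 V

Tl³⁺/Tl⁺ is the cathode (higher E°), Pb²⁺/Pb the anode: E°cell = +1.29 − (-0.14) = +1.43 V, n = 2.
Overall: Tl³⁺(aq) + Pb(s) → Tl⁺(aq) + Pb²⁺(aq)
Q = [Tl⁺]·[Pb²⁺] / ([Tl³⁺]); log Q = 1.733.
E = E° − (0.0592/n) log Q = +1.43 − (0.0592/2)(1.733) = +1.379 V.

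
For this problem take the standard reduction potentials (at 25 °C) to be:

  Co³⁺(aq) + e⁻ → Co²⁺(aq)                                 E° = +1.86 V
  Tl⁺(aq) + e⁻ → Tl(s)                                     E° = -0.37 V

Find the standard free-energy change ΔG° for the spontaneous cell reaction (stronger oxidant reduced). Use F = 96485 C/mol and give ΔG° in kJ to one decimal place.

Co³⁺/Co²⁺ (E° = +1.86 V) is the cathode; Tl⁺/Tl (E° = -0.37 V) is the anode, so E°cell = +2.23 V.
Balancing electrons gives n = 1 (lcm of 1 and 1).
ΔG° = −nFE° = −(1)(96485)(+2.23) = -215,162 J = -215.2 kJ.

-215.2 kJ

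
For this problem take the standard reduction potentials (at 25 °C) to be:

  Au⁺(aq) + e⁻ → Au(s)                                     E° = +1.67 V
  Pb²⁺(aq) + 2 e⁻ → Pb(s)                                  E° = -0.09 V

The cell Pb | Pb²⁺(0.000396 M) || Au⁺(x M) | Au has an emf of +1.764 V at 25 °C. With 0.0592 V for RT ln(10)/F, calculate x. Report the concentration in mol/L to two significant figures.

Au⁺/Au is the cathode, Pb²⁺/Pb the anode: E°cell = +1.76 V, n = 2.
Overall reaction: 2 Au⁺(aq) + Pb(s) → 2 Au(s) + Pb²⁺(aq); Q = [Pb²⁺]^1/[Au⁺]^2.
From E = E° − (0.0592/n) log Q: log Q = (E° − E)·n/0.0592 = (+1.76 − (+1.764))·2/0.0592 = -0.1351.
So 2·log[Au⁺] = 1·log(0.000396) − log Q = -3.4023 − (-0.1351) = -3.2672; log[Au⁺] = -3.2672 / 2 = -1.6336; [Au⁺] = 10^(-1.6336) ≈ 0.023 M.

0.023 M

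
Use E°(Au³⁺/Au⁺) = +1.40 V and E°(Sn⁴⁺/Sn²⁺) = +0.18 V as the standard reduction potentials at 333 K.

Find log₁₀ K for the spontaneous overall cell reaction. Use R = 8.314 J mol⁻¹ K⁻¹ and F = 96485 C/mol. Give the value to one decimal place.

36.9

Cathode: Au³⁺/Au⁺; anode: Sn⁴⁺/Sn²⁺. E°cell = (+1.40) − (+0.18) = +1.22 V, with n = 2.
ΔG° = −nFE° = −RT ln K, so ln K = nFE°/(RT) = (2)(96485)(+1.22) / ((8.314)(333)) = 85.035.
log₁₀ K = 85.035 / ln 10 = 36.9.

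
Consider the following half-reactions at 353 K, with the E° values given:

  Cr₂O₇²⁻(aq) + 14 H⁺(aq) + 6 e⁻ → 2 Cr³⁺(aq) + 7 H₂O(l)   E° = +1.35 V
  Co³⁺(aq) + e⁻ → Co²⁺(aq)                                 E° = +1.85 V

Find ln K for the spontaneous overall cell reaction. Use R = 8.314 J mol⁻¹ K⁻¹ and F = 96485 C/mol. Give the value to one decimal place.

Cathode: Co³⁺/Co²⁺; anode: Cr₂O₇²⁻/Cr³⁺. E°cell = (+1.85) − (+1.35) = +0.50 V, with n = 6.
ΔG° = −nFE° = −RT ln K, so ln K = nFE°/(RT) = (6)(96485)(+0.50) / ((8.314)(353)) = 98.627.

98.6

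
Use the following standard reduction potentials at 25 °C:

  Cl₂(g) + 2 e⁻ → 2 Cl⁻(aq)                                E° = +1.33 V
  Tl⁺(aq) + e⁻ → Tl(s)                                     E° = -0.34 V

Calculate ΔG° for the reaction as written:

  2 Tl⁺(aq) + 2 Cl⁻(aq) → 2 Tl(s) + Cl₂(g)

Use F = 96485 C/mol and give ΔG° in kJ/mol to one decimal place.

As written, Tl⁺/Tl is reduced (cathode) and Cl₂/Cl⁻ is oxidised (anode), so E°cell = (-0.34) − (+1.33) = -1.67 V.
Balancing electrons gives n = 2.
ΔG° = −nFE° = −(2)(96485)(-1.67) = 322,260 J = +322.3 kJ/mol.

+322.3 kJ/mol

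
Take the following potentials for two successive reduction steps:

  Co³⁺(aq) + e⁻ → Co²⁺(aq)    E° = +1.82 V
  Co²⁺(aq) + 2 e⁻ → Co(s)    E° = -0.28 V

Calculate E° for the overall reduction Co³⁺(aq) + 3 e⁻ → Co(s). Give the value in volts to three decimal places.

Standard free energies of sequential steps add: ΔG°₃ = ΔG°₁ + ΔG°₂, so n₃E°₃ = n₁E°₁ + n₂E°₂.
E°₃ = (1×+1.82 + 2×-0.28) / 3 = (+1.260) / 3 = +0.420 V.

+0.420 V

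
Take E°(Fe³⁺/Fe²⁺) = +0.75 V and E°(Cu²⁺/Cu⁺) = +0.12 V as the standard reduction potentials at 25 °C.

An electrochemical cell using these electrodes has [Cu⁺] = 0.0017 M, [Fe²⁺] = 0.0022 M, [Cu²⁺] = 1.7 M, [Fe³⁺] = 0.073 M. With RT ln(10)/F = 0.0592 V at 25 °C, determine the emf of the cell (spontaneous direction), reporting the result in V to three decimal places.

Fe³⁺/Fe²⁺ is the cathode (higher E°), Cu²⁺/Cu⁺ the anode: E°cell = +0.75 − (+0.12) = +0.63 V, n = 1.
Overall: Fe³⁺(aq) + Cu⁺(aq) → Fe²⁺(aq) + Cu²⁺(aq)
Q = [Fe²⁺]·[Cu²⁺] / ([Fe³⁺]·[Cu⁺]); log Q = 1.479.
E = E° − (0.0592/n) log Q = +0.63 − (0.0592/1)(1.479) = +0.542 V.

+0.542 V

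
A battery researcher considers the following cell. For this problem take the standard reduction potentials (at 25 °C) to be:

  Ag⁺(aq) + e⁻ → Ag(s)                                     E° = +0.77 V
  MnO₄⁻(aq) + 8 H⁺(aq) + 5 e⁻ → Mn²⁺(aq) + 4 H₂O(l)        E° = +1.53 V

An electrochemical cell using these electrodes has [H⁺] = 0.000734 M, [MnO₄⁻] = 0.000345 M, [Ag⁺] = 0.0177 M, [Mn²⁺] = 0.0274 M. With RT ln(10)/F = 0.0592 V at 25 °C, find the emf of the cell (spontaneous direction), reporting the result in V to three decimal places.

+0.544 V

MnO₄⁻/Mn²⁺ is the cathode (higher E°), Ag⁺/Ag the anode: E°cell = +1.53 − (+0.77) = +0.76 V, n = 5.
Overall: MnO₄⁻(aq) + 8 H⁺(aq) + 5 Ag(s) → Mn²⁺(aq) + 4 H₂O(l) + 5 Ag⁺(aq)
Q = [Mn²⁺]·[Ag⁺]^5 / ([MnO₄⁻]·[H⁺]^8); log Q = 18.214.
E = E° − (0.0592/n) log Q = +0.76 − (0.0592/5)(18.214) = +0.544 V.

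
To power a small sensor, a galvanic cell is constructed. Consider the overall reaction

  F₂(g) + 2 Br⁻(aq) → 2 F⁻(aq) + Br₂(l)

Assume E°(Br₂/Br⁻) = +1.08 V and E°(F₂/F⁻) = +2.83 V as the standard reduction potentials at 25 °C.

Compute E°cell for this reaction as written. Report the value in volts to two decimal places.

The F₂/F⁻ couple has the higher reduction potential, so it is the cathode; Br₂/Br⁻ is oxidised at the anode.
E°cell = E°(cathode) − E°(anode) = (+2.83) − (+1.08) = +1.75 V.

+1.75 V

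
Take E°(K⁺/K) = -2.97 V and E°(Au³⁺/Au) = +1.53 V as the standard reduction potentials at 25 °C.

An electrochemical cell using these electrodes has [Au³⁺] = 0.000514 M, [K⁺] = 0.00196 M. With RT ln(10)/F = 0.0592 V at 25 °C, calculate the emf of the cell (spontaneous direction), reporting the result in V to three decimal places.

+4.595 V

Au³⁺/Au is the cathode (higher E°), K⁺/K the anode: E°cell = +1.53 − (-2.97) = +4.50 V, n = 3.
Overall: Au³⁺(aq) + 3 K(s) → Au(s) + 3 K⁺(aq)
Q = [K⁺]^3 / ([Au³⁺]); log Q = -4.834.
E = E° − (0.0592/n) log Q = +4.50 − (0.0592/3)(-4.834) = +4.595 V.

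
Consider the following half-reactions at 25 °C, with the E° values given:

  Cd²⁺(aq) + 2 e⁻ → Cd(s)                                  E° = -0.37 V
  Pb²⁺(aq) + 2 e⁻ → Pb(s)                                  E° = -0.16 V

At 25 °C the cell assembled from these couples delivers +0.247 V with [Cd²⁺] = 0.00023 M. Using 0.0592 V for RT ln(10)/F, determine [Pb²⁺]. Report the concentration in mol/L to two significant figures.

Pb²⁺/Pb is the cathode, Cd²⁺/Cd the anode: E°cell = +0.21 V, n = 2.
Overall reaction: Pb²⁺(aq) + Cd(s) → Pb(s) + Cd²⁺(aq); Q = [Cd²⁺]^1/[Pb²⁺]^1.
From E = E° − (0.0592/n) log Q: log Q = (E° − E)·n/0.0592 = (+0.21 − (+0.247))·2/0.0592 = -1.2500.
So 1·log[Pb²⁺] = 1·log(0.00023) − log Q = -3.6383 − (-1.2500) = -2.3883; [Pb²⁺] = 10^(-2.3883) ≈ 0.0041 M.

0.0041 M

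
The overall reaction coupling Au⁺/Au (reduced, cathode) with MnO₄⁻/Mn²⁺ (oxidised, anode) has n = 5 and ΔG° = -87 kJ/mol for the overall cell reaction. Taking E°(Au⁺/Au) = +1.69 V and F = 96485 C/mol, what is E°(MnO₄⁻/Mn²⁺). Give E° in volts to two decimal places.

E°cell = −ΔG°/(nF) = −(-87×10³)/((5)(96485)) = +0.180 V.
Since Au⁺/Au is the cathode and MnO₄⁻/Mn²⁺ the anode, E°cell = E°(Au⁺/Au) − E°(MnO₄⁻/Mn²⁺).
So E°(MnO₄⁻/Mn²⁺) = E°(Au⁺/Au) − E°cell = (+1.69) − (+0.180) = +1.51 V.

+1.51 V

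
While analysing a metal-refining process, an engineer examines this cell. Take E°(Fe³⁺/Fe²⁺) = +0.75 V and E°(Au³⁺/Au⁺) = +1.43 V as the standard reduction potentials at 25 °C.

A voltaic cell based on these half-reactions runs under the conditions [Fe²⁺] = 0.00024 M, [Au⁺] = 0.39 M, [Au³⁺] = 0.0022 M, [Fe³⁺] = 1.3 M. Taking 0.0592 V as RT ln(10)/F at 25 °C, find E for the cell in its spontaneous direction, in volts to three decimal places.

+0.392 V

Au³⁺/Au⁺ is the cathode (higher E°), Fe³⁺/Fe²⁺ the anode: E°cell = +1.43 − (+0.75) = +0.68 V, n = 2.
Overall: Au³⁺(aq) + 2 Fe²⁺(aq) → Au⁺(aq) + 2 Fe³⁺(aq)
Q = [Au⁺]·[Fe³⁺]^2 / ([Au³⁺]·[Fe²⁺]^2); log Q = 9.716.
E = E° − (0.0592/n) log Q = +0.68 − (0.0592/2)(9.716) = +0.392 V.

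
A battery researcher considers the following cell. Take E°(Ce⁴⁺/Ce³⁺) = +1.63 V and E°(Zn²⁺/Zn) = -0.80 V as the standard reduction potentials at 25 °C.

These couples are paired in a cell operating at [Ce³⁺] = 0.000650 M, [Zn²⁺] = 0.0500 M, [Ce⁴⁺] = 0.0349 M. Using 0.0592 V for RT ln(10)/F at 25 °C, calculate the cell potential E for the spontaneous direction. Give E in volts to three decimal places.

+2.571 V

Ce⁴⁺/Ce³⁺ is the cathode (higher E°), Zn²⁺/Zn the anode: E°cell = +1.63 − (-0.80) = +2.43 V, n = 2.
Overall: 2 Ce⁴⁺(aq) + Zn(s) → 2 Ce³⁺(aq) + Zn²⁺(aq)
Q = [Ce³⁺]^2·[Zn²⁺] / ([Ce⁴⁺]^2); log Q = -4.761.
E = E° − (0.0592/n) log Q = +2.43 − (0.0592/2)(-4.761) = +2.571 V.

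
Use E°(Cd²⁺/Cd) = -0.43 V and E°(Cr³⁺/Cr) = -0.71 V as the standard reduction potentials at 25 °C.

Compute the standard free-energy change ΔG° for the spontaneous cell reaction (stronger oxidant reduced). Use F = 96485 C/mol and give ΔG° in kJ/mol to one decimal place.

-162.1 kJ/mol

Cd²⁺/Cd (E° = -0.43 V) is the cathode; Cr³⁺/Cr (E° = -0.71 V) is the anode, so E°cell = +0.28 V.
Balancing electrons gives n = 6 (lcm of 2 and 3).
ΔG° = −nFE° = −(6)(96485)(+0.28) = -162,095 J = -162.1 kJ/mol.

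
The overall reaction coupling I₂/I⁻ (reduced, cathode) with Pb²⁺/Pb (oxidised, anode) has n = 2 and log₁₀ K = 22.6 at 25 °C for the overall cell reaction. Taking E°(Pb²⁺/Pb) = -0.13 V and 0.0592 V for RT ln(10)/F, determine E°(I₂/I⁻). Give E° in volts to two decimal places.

E°cell = (0.0592/n)·log K = (0.0592/2)(22.6) = +0.669 V.
Since I₂/I⁻ is the cathode and Pb²⁺/Pb the anode, E°cell = E°(I₂/I⁻) − E°(Pb²⁺/Pb).
So E°(I₂/I⁻) = E°cell + E°(Pb²⁺/Pb) = +0.669 + (-0.13) = +0.54 V.

+0.54 V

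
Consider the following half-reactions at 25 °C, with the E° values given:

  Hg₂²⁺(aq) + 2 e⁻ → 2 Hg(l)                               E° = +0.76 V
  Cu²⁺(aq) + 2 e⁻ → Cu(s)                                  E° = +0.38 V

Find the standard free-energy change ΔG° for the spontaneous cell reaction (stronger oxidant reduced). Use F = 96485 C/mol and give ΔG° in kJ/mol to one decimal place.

Hg₂²⁺/Hg (E° = +0.76 V) is the cathode; Cu²⁺/Cu (E° = +0.38 V) is the anode, so E°cell = +0.38 V.
Balancing electrons gives n = 2 (lcm of 2 and 2).
ΔG° = −nFE° = −(2)(96485)(+0.38) = -73,329 J = -73.3 kJ/mol.

-73.3 kJ/mol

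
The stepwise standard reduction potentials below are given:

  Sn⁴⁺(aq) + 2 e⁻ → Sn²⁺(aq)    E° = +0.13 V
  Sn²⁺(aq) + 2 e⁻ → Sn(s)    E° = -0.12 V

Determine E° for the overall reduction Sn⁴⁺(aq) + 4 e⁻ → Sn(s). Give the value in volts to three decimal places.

+0.005 V

Adding the free-energy changes (−nFE°) of the two steps gives −n₃FE°₃ = −n₁FE°₁ − n₂FE°₂.
E°₃ = (2×+0.13 + 2×-0.12) / 4 = (+0.020) / 4 = +0.005 V.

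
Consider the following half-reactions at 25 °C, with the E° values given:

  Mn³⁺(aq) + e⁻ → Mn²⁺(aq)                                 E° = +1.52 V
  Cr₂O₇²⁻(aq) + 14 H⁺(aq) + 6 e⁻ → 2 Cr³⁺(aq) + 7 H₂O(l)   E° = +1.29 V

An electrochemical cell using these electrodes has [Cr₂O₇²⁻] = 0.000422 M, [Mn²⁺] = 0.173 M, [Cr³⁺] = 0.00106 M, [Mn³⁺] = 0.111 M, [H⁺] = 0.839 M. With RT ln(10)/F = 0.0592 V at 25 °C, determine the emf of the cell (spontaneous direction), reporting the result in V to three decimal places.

+0.204 V

Mn³⁺/Mn²⁺ is the cathode (higher E°), Cr₂O₇²⁻/Cr³⁺ the anode: E°cell = +1.52 − (+1.29) = +0.23 V, n = 6.
Overall: 6 Mn³⁺(aq) + 2 Cr³⁺(aq) + 7 H₂O(l) → 6 Mn²⁺(aq) + Cr₂O₇²⁻(aq) + 14 H⁺(aq)
Q = [Mn²⁺]^6·[Cr₂O₇²⁻]·[H⁺]^14 / ([Mn³⁺]^6·[Cr³⁺]^2); log Q = 2.664.
E = E° − (0.0592/n) log Q = +0.23 − (0.0592/6)(2.664) = +0.204 V.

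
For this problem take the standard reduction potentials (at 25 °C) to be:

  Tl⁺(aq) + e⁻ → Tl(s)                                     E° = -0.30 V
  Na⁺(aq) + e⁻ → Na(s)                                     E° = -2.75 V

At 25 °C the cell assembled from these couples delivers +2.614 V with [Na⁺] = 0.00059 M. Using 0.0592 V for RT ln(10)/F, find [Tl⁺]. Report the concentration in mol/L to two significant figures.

Tl⁺/Tl is the cathode, Na⁺/Na the anode: E°cell = +2.45 V, n = 1.
Overall reaction: Tl⁺(aq) + Na(s) → Tl(s) + Na⁺(aq); Q = [Na⁺]^1/[Tl⁺]^1.
From E = E° − (0.0592/n) log Q: log Q = (E° − E)·n/0.0592 = (+2.45 − (+2.614))·1/0.0592 = -2.7703.
So 1·log[Tl⁺] = 1·log(0.00059) − log Q = -3.2291 − (-2.7703) = -0.4588; [Tl⁺] = 10^(-0.4588) ≈ 0.35 M.

0.35 M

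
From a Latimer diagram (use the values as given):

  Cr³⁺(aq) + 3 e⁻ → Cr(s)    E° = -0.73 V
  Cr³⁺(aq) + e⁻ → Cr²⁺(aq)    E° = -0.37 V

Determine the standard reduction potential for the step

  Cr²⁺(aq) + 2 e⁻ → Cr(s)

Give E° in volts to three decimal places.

Sequential free energies add, so n₃E°₃ = n₁E°₁ + n₂E°₂.
With n₃ = 3, and the known step contributing 1×(-0.37) V, the unknown satisfies 2·E° = 3×(-0.73) − 1×(-0.37) = -1.820.
E° = -1.820 / 2 = -0.910 V.

-0.910 V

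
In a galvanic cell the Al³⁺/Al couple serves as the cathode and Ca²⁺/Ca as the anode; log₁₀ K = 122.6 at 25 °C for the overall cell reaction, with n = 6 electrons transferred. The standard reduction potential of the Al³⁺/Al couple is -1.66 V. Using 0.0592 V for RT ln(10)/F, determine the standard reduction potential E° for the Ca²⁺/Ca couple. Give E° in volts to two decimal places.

-2.87 V

E°cell = (0.0592/n)·log K = (0.0592/6)(122.6) = +1.210 V.
Since Al³⁺/Al is the cathode and Ca²⁺/Ca the anode, E°cell = E°(Al³⁺/Al) − E°(Ca²⁺/Ca).
So E°(Ca²⁺/Ca) = E°(Al³⁺/Al) − E°cell = (-1.66) − (+1.210) = -2.87 V.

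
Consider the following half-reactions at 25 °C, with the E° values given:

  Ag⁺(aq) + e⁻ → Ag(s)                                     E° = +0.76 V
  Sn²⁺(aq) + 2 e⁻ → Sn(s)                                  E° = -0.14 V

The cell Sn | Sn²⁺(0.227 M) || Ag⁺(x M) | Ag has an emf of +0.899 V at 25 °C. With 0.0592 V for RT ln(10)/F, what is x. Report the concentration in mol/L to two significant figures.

Ag⁺/Ag is the cathode, Sn²⁺/Sn the anode: E°cell = +0.90 V, n = 2.
Overall reaction: 2 Ag⁺(aq) + Sn(s) → 2 Ag(s) + Sn²⁺(aq); Q = [Sn²⁺]^1/[Ag⁺]^2.
From E = E° − (0.0592/n) log Q: log Q = (E° − E)·n/0.0592 = (+0.90 − (+0.899))·2/0.0592 = 0.0338.
So 2·log[Ag⁺] = 1·log(0.227) − log Q = -0.6440 − (0.0338) = -0.6778; log[Ag⁺] = -0.6778 / 2 = -0.3389; [Ag⁺] = 10^(-0.3389) ≈ 0.46 M.

0.46 M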